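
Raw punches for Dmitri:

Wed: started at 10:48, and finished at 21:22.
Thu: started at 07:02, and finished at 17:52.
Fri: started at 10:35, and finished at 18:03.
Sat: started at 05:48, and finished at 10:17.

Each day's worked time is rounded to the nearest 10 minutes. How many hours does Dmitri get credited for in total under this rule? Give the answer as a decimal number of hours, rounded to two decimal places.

33.33 hours

Wed: 10:48–21:22 = 10 h 34 min → rounds to 10 h 30 min
Thu: 07:02–17:52 = 10 h 50 min → rounds to 10 h 50 min
Fri: 10:35–18:03 = 7 h 28 min → rounds to 7 h 30 min
Sat: 05:48–10:17 = 4 h 29 min → rounds to 4 h 30 min
Total credited: 33 h 20 min.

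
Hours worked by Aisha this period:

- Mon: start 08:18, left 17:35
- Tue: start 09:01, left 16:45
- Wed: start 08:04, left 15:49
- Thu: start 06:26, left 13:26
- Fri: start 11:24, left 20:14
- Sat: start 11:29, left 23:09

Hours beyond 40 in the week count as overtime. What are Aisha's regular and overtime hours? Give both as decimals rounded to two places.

Regular 40.00 hours, overtime 12.27 hours

Mon: 08:18–17:35 = 9 h 17 min
Tue: 09:01–16:45 = 7 h 44 min
Wed: 08:04–15:49 = 7 h 45 min
Thu: 06:26–13:26 = 7 h 0 min
Fri: 11:24–20:14 = 8 h 50 min
Sat: 11:29–23:09 = 11 h 40 min
Total worked: 52 h 16 min = 52.27 h.
Threshold 40 h → overtime 12 h 16 min, regular 40 h 0 min.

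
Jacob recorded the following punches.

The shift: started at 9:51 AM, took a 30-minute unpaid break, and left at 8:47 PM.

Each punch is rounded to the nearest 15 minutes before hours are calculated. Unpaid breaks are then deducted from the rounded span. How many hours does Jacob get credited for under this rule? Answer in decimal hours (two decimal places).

The shift: in 9:51 AM→9:45 AM, out 8:47 PM→8:45 PM; 11 h 0 min − 30 min = 10 h 30 min

10.50 hours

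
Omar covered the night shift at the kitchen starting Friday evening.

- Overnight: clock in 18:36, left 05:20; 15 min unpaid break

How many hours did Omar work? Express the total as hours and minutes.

Overnight: 18:36 → midnight = 5 h 24 min; midnight → 05:20 = 5 h 20 min; span 10 h 44 min; less 15 min break → 10 h 29 min

10 h 29 min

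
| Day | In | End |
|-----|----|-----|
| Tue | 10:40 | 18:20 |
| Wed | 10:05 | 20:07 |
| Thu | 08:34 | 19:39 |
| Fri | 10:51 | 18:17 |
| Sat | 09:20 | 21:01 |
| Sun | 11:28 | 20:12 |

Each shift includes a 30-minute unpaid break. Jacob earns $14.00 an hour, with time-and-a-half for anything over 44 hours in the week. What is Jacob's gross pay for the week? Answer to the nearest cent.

$818.30

Tue: 10:40–18:20 = 7 h 40 min; less 30 min break → 7 h 10 min
Wed: 10:05–20:07 = 10 h 2 min; less 30 min break → 9 h 32 min
Thu: 08:34–19:39 = 11 h 5 min; less 30 min break → 10 h 35 min
Fri: 10:51–18:17 = 7 h 26 min; less 30 min break → 6 h 56 min
Sat: 09:20–21:01 = 11 h 41 min; less 30 min break → 11 h 11 min
Sun: 11:28–20:12 = 8 h 44 min; less 30 min break → 8 h 14 min
Total worked: 53 h 38 min = 3218 min.
Regular 44 h 0 min = 2640 min at $14.00/h; overtime 9 h 38 min = 578 min at $21.00/h.
Pay = (2640 × $14.00 + 578 × $21.00) ÷ 60 = $818.30.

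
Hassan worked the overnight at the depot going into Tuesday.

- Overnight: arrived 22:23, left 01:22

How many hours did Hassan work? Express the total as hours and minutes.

2 h 59 min

Overnight: 22:23 → midnight = 1 h 37 min; midnight → 01:22 = 1 h 22 min; span 2 h 59 min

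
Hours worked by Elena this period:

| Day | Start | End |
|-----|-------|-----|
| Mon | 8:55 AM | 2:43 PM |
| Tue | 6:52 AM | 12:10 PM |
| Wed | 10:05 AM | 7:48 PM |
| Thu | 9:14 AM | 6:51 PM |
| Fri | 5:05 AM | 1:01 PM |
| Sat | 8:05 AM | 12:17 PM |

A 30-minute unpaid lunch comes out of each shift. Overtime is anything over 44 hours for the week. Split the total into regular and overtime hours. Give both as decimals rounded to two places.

Regular 39.57 hours, overtime 0.00 hours

Mon: 8:55 AM–2:43 PM = 5 h 48 min; less 30 min break → 5 h 18 min
Tue: 6:52 AM–12:10 PM = 5 h 18 min; less 30 min break → 4 h 48 min
Wed: 10:05 AM–7:48 PM = 9 h 43 min; less 30 min break → 9 h 13 min
Thu: 9:14 AM–6:51 PM = 9 h 37 min; less 30 min break → 9 h 7 min
Fri: 5:05 AM–1:01 PM = 7 h 56 min; less 30 min break → 7 h 26 min
Sat: 8:05 AM–12:17 PM = 4 h 12 min; less 30 min break → 3 h 42 min
Total worked: 39 h 34 min = 39.57 h.
Threshold 44 h → overtime 0 h 0 min, regular 39 h 34 min.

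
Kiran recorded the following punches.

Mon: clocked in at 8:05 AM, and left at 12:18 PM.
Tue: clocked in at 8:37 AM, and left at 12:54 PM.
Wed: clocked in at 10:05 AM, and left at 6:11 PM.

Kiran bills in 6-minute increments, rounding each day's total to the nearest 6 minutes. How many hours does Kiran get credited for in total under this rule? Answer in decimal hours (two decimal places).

Mon: 8:05 AM–12:18 PM = 4 h 13 min → rounds to 4 h 12 min
Tue: 8:37 AM–12:54 PM = 4 h 17 min → rounds to 4 h 18 min
Wed: 10:05 AM–6:11 PM = 8 h 6 min → rounds to 8 h 6 min
Total credited: 16 h 36 min.

16.60 hours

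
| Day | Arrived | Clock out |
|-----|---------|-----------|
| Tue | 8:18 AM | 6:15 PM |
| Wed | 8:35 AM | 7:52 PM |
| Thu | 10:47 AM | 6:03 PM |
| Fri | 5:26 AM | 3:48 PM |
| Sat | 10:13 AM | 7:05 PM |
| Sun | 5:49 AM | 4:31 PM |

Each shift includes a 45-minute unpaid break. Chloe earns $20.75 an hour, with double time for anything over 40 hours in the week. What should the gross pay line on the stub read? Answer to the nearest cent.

$1408.23

Tue: 8:18 AM–6:15 PM = 9 h 57 min; less 45 min break → 9 h 12 min
Wed: 8:35 AM–7:52 PM = 11 h 17 min; less 45 min break → 10 h 32 min
Thu: 10:47 AM–6:03 PM = 7 h 16 min; less 45 min break → 6 h 31 min
Fri: 5:26 AM–3:48 PM = 10 h 22 min; less 45 min break → 9 h 37 min
Sat: 10:13 AM–7:05 PM = 8 h 52 min; less 45 min break → 8 h 7 min
Sun: 5:49 AM–4:31 PM = 10 h 42 min; less 45 min break → 9 h 57 min
Total worked: 53 h 56 min = 3236 min.
Regular 40 h 0 min = 2400 min at $20.75/h; overtime 13 h 56 min = 836 min at $41.50/h.
Pay = (2400 × $20.75 + 836 × $41.50) ÷ 60 = $1408.23.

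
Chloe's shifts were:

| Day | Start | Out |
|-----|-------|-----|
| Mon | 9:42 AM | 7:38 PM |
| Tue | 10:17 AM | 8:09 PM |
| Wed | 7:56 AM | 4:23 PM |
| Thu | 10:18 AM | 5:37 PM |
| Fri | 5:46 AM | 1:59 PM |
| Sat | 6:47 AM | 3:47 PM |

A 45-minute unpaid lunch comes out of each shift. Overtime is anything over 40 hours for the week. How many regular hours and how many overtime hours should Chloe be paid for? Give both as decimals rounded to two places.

Regular 40.00 hours, overtime 8.28 hours

Mon: 9:42 AM–7:38 PM = 9 h 56 min; less 45 min break → 9 h 11 min
Tue: 10:17 AM–8:09 PM = 9 h 52 min; less 45 min break → 9 h 7 min
Wed: 7:56 AM–4:23 PM = 8 h 27 min; less 45 min break → 7 h 42 min
Thu: 10:18 AM–5:37 PM = 7 h 19 min; less 45 min break → 6 h 34 min
Fri: 5:46 AM–1:59 PM = 8 h 13 min; less 45 min break → 7 h 28 min
Sat: 6:47 AM–3:47 PM = 9 h 0 min; less 45 min break → 8 h 15 min
Total worked: 48 h 17 min = 48.28 h.
Threshold 40 h → overtime 8 h 17 min, regular 40 h 0 min.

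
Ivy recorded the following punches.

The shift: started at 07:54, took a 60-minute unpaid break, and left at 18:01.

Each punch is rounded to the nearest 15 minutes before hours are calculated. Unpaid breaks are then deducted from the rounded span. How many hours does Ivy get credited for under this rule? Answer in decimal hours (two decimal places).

9.00 hours

The shift: in 07:54→08:00, out 18:01→18:00; 10 h 0 min − 60 min = 9 h 0 min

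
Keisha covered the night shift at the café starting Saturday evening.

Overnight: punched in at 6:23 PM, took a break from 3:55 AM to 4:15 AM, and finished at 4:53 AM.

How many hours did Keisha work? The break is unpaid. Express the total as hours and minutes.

Overnight: 6:23 PM → midnight = 5 h 37 min; midnight → 4:53 AM = 4 h 53 min; span 10 h 30 min; less 20 min break → 10 h 10 min

10 h 10 min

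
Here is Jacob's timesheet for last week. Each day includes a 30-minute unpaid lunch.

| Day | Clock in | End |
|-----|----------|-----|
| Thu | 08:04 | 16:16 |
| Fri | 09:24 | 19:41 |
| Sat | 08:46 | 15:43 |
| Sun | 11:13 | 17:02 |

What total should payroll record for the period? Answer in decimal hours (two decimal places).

Thu: 08:04–16:16 = 8 h 12 min; less 30 min break → 7 h 42 min
Fri: 09:24–19:41 = 10 h 17 min; less 30 min break → 9 h 47 min
Sat: 08:46–15:43 = 6 h 57 min; less 30 min break → 6 h 27 min
Sun: 11:13–17:02 = 5 h 49 min; less 30 min break → 5 h 19 min
Total: 7 h 42 min + 9 h 47 min + 6 h 27 min + 5 h 19 min = 29 h 15 min.

29.25 hours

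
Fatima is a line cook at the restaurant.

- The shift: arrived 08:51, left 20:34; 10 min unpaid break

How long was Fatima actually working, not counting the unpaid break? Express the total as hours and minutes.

The shift: 08:51–20:34 = 11 h 43 min; less 10 min break → 11 h 33 min

11 h 33 min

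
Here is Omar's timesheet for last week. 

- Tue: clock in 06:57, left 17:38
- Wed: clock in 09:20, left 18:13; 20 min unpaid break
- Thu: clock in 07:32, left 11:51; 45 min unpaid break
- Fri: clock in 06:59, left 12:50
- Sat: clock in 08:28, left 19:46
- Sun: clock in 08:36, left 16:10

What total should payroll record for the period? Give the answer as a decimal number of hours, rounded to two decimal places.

47.52 hours

Tue: 06:57–17:38 = 10 h 41 min
Wed: 09:20–18:13 = 8 h 53 min; less 20 min break → 8 h 33 min
Thu: 07:32–11:51 = 4 h 19 min; less 45 min break → 3 h 34 min
Fri: 06:59–12:50 = 5 h 51 min
Sat: 08:28–19:46 = 11 h 18 min
Sun: 08:36–16:10 = 7 h 34 min
Total: 10 h 41 min + 8 h 33 min + 3 h 34 min + 5 h 51 min + 11 h 18 min + 7 h 34 min = 47 h 31 min.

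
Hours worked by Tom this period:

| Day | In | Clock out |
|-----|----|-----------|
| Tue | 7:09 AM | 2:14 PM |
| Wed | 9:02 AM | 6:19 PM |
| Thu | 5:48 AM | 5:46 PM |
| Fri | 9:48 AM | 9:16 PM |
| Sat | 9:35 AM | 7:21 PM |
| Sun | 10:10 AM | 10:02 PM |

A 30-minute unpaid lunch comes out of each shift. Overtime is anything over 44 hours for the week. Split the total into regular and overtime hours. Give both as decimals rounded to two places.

Regular 44.00 hours, overtime 14.43 hours

Tue: 7:09 AM–2:14 PM = 7 h 5 min; less 30 min break → 6 h 35 min
Wed: 9:02 AM–6:19 PM = 9 h 17 min; less 30 min break → 8 h 47 min
Thu: 5:48 AM–5:46 PM = 11 h 58 min; less 30 min break → 11 h 28 min
Fri: 9:48 AM–9:16 PM = 11 h 28 min; less 30 min break → 10 h 58 min
Sat: 9:35 AM–7:21 PM = 9 h 46 min; less 30 min break → 9 h 16 min
Sun: 10:10 AM–10:02 PM = 11 h 52 min; less 30 min break → 11 h 22 min
Total worked: 58 h 26 min = 58.43 h.
Threshold 44 h → overtime 14 h 26 min, regular 44 h 0 min.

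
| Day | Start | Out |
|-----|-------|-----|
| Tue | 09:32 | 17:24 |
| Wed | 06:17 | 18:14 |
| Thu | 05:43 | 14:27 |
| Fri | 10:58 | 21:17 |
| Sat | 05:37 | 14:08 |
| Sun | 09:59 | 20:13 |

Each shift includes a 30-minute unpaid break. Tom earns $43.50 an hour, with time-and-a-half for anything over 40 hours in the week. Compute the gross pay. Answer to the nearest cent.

Tue: 09:32–17:24 = 7 h 52 min; less 30 min break → 7 h 22 min
Wed: 06:17–18:14 = 11 h 57 min; less 30 min break → 11 h 27 min
Thu: 05:43–14:27 = 8 h 44 min; less 30 min break → 8 h 14 min
Fri: 10:58–21:17 = 10 h 19 min; less 30 min break → 9 h 49 min
Sat: 05:37–14:08 = 8 h 31 min; less 30 min break → 8 h 1 min
Sun: 09:59–20:13 = 10 h 14 min; less 30 min break → 9 h 44 min
Total worked: 54 h 37 min = 3277 min.
Regular 40 h 0 min = 2400 min at $43.50/h; overtime 14 h 37 min = 877 min at $65.25/h.
Pay = (2400 × $43.50 + 877 × $65.25) ÷ 60 = $2693.74.

$2693.74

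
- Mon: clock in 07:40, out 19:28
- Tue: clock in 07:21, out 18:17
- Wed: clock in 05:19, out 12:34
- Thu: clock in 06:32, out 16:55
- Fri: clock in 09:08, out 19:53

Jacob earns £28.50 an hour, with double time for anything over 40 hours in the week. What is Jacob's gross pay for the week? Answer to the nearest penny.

Mon: 07:40–19:28 = 11 h 48 min
Tue: 07:21–18:17 = 10 h 56 min
Wed: 05:19–12:34 = 7 h 15 min
Thu: 06:32–16:55 = 10 h 23 min
Fri: 09:08–19:53 = 10 h 45 min
Total worked: 51 h 7 min = 3067 min.
Regular 40 h 0 min = 2400 min at £28.50/h; overtime 11 h 7 min = 667 min at £57.00/h.
Pay = (2400 × £28.50 + 667 × £57.00) ÷ 60 = £1773.65.

£1773.65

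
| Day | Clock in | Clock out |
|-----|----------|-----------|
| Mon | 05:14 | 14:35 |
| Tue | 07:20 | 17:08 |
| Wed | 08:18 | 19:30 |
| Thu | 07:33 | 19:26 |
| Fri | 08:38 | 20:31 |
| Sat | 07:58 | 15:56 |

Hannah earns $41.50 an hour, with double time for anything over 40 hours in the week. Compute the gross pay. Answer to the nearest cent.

$3492.92

Mon: 05:14–14:35 = 9 h 21 min
Tue: 07:20–17:08 = 9 h 48 min
Wed: 08:18–19:30 = 11 h 12 min
Thu: 07:33–19:26 = 11 h 53 min
Fri: 08:38–20:31 = 11 h 53 min
Sat: 07:58–15:56 = 7 h 58 min
Total worked: 62 h 5 min = 3725 min.
Regular 40 h 0 min = 2400 min at $41.50/h; overtime 22 h 5 min = 1325 min at $83.00/h.
Pay = (2400 × $41.50 + 1325 × $83.00) ÷ 60 = $3492.92.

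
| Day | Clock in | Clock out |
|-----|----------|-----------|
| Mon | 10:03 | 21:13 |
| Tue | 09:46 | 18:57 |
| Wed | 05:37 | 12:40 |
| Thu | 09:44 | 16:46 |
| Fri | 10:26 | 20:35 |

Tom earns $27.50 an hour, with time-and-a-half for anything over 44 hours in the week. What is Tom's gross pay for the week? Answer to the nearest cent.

Mon: 10:03–21:13 = 11 h 10 min
Tue: 09:46–18:57 = 9 h 11 min
Wed: 05:37–12:40 = 7 h 3 min
Thu: 09:44–16:46 = 7 h 2 min
Fri: 10:26–20:35 = 10 h 9 min
Total worked: 44 h 35 min = 2675 min.
Regular 44 h 0 min = 2640 min at $27.50/h; overtime 0 h 35 min = 35 min at $41.25/h.
Pay = (2640 × $27.50 + 35 × $41.25) ÷ 60 = $1234.06.

$1234.06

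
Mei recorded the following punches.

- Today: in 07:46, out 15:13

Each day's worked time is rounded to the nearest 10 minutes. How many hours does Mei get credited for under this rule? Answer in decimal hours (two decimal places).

7.50 hours

Today: 07:46–15:13 = 7 h 27 min → rounds to 7 h 30 min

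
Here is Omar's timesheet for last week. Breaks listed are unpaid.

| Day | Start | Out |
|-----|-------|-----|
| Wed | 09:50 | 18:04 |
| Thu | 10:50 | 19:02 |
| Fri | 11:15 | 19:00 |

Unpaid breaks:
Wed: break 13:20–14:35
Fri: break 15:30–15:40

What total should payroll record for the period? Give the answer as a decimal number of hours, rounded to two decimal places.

Wed: 09:50–18:04 = 8 h 14 min; less 75 min break → 6 h 59 min
Thu: 10:50–19:02 = 8 h 12 min
Fri: 11:15–19:00 = 7 h 45 min; less 10 min break → 7 h 35 min
Total: 6 h 59 min + 8 h 12 min + 7 h 35 min = 22 h 46 min.

22.77 hours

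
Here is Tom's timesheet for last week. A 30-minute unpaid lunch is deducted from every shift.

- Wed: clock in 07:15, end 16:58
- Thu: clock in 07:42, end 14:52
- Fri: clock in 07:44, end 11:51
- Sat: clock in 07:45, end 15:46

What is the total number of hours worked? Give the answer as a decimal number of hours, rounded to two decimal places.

27.02 hours

Wed: 07:15–16:58 = 9 h 43 min; less 30 min break → 9 h 13 min
Thu: 07:42–14:52 = 7 h 10 min; less 30 min break → 6 h 40 min
Fri: 07:44–11:51 = 4 h 7 min; less 30 min break → 3 h 37 min
Sat: 07:45–15:46 = 8 h 1 min; less 30 min break → 7 h 31 min
Total: 9 h 13 min + 6 h 40 min + 3 h 37 min + 7 h 31 min = 27 h 1 min.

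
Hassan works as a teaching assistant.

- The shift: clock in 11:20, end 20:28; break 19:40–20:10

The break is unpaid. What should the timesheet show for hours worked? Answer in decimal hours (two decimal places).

The shift: 11:20–20:28 = 9 h 8 min; less 30 min break → 8 h 38 min

8.63 hours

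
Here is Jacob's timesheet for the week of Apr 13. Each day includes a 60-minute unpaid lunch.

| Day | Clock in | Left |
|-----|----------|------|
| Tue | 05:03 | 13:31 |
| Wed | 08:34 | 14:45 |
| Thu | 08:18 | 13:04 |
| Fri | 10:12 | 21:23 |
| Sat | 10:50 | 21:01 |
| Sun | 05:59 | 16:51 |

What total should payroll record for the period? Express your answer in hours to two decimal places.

45.65 hours

Tue: 05:03–13:31 = 8 h 28 min; less 60 min break → 7 h 28 min
Wed: 08:34–14:45 = 6 h 11 min; less 60 min break → 5 h 11 min
Thu: 08:18–13:04 = 4 h 46 min; less 60 min break → 3 h 46 min
Fri: 10:12–21:23 = 11 h 11 min; less 60 min break → 10 h 11 min
Sat: 10:50–21:01 = 10 h 11 min; less 60 min break → 9 h 11 min
Sun: 05:59–16:51 = 10 h 52 min; less 60 min break → 9 h 52 min
Total: 7 h 28 min + 5 h 11 min + 3 h 46 min + 10 h 11 min + 9 h 11 min + 9 h 52 min = 45 h 39 min.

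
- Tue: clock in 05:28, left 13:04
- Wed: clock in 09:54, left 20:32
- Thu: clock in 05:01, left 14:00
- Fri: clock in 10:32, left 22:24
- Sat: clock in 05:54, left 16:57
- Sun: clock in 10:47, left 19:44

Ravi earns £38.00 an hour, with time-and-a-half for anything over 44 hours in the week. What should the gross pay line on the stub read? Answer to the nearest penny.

Tue: 05:28–13:04 = 7 h 36 min
Wed: 09:54–20:32 = 10 h 38 min
Thu: 05:01–14:00 = 8 h 59 min
Fri: 10:32–22:24 = 11 h 52 min
Sat: 05:54–16:57 = 11 h 3 min
Sun: 10:47–19:44 = 8 h 57 min
Total worked: 59 h 5 min = 3545 min.
Regular 44 h 0 min = 2640 min at £38.00/h; overtime 15 h 5 min = 905 min at £57.00/h.
Pay = (2640 × £38.00 + 905 × £57.00) ÷ 60 = £2531.75.

£2531.75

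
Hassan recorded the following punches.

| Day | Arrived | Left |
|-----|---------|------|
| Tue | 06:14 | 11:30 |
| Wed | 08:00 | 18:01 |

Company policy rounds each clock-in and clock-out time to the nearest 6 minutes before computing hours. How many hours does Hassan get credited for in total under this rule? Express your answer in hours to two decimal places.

Tue: in 06:14→06:12, out 11:30→11:30; 5 h 18 min
Wed: in 08:00→08:00, out 18:01→18:00; 10 h 0 min
Total credited: 15 h 18 min.

15.30 hours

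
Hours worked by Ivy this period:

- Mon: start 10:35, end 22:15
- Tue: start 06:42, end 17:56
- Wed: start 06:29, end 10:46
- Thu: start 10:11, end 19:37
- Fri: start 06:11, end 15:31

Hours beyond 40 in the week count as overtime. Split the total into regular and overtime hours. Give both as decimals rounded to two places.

Regular 40.00 hours, overtime 5.95 hours

Mon: 10:35–22:15 = 11 h 40 min
Tue: 06:42–17:56 = 11 h 14 min
Wed: 06:29–10:46 = 4 h 17 min
Thu: 10:11–19:37 = 9 h 26 min
Fri: 06:11–15:31 = 9 h 20 min
Total worked: 45 h 57 min = 45.95 h.
Threshold 40 h → overtime 5 h 57 min, regular 40 h 0 min.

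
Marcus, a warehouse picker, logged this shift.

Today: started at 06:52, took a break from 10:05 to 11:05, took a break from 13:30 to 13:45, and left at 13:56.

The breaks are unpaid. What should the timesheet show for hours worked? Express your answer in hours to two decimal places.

5.82 hours

Today: 06:52–13:56 = 7 h 4 min; less 75 min break → 5 h 49 min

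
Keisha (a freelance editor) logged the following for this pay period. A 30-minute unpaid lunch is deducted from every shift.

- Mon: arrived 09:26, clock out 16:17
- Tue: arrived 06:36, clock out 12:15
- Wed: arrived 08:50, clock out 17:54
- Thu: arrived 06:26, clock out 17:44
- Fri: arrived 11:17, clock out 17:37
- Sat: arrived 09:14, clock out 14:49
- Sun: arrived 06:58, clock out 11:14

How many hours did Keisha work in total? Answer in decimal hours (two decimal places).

45.55 hours

Mon: 09:26–16:17 = 6 h 51 min; less 30 min break → 6 h 21 min
Tue: 06:36–12:15 = 5 h 39 min; less 30 min break → 5 h 9 min
Wed: 08:50–17:54 = 9 h 4 min; less 30 min break → 8 h 34 min
Thu: 06:26–17:44 = 11 h 18 min; less 30 min break → 10 h 48 min
Fri: 11:17–17:37 = 6 h 20 min; less 30 min break → 5 h 50 min
Sat: 09:14–14:49 = 5 h 35 min; less 30 min break → 5 h 5 min
Sun: 06:58–11:14 = 4 h 16 min; less 30 min break → 3 h 46 min
Total: 6 h 21 min + 5 h 9 min + 8 h 34 min + 10 h 48 min + 5 h 50 min + 5 h 5 min + 3 h 46 min = 45 h 33 min.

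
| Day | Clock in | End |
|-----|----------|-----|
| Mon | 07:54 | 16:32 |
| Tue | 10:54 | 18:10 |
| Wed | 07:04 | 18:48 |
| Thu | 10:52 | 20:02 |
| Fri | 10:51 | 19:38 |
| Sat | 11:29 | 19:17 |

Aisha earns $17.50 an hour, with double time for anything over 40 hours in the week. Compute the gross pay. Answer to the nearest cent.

$1168.42

Mon: 07:54–16:32 = 8 h 38 min
Tue: 10:54–18:10 = 7 h 16 min
Wed: 07:04–18:48 = 11 h 44 min
Thu: 10:52–20:02 = 9 h 10 min
Fri: 10:51–19:38 = 8 h 47 min
Sat: 11:29–19:17 = 7 h 48 min
Total worked: 53 h 23 min = 3203 min.
Regular 40 h 0 min = 2400 min at $17.50/h; overtime 13 h 23 min = 803 min at $35.00/h.
Pay = (2400 × $17.50 + 803 × $35.00) ÷ 60 = $1168.42.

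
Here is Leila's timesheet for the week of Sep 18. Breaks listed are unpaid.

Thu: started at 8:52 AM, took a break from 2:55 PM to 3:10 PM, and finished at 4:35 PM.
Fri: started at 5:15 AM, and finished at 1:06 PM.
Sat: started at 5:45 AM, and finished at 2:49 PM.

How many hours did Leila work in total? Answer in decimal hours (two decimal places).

Thu: 8:52 AM–4:35 PM = 7 h 43 min; less 15 min break → 7 h 28 min
Fri: 5:15 AM–1:06 PM = 7 h 51 min
Sat: 5:45 AM–2:49 PM = 9 h 4 min
Total: 7 h 28 min + 7 h 51 min + 9 h 4 min = 24 h 23 min.

24.38 hours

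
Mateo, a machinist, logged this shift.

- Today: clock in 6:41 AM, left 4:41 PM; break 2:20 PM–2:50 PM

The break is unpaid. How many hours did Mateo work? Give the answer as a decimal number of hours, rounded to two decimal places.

Today: 6:41 AM–4:41 PM = 10 h 0 min; less 30 min break → 9 h 30 min

9.50 hours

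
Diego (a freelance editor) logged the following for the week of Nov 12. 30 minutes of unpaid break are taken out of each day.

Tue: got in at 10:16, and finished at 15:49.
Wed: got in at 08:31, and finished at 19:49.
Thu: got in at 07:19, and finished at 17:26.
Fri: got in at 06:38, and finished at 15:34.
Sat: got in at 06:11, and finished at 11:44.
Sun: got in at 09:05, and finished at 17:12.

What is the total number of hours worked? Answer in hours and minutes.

Tue: 10:16–15:49 = 5 h 33 min; less 30 min break → 5 h 3 min
Wed: 08:31–19:49 = 11 h 18 min; less 30 min break → 10 h 48 min
Thu: 07:19–17:26 = 10 h 7 min; less 30 min break → 9 h 37 min
Fri: 06:38–15:34 = 8 h 56 min; less 30 min break → 8 h 26 min
Sat: 06:11–11:44 = 5 h 33 min; less 30 min break → 5 h 3 min
Sun: 09:05–17:12 = 8 h 7 min; less 30 min break → 7 h 37 min
Total: 5 h 3 min + 10 h 48 min + 9 h 37 min + 8 h 26 min + 5 h 3 min + 7 h 37 min = 46 h 34 min.

46 h 34 min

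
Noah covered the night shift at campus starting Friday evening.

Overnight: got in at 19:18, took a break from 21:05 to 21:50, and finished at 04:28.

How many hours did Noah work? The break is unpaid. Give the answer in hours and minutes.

Overnight: 19:18 → midnight = 4 h 42 min; midnight → 04:28 = 4 h 28 min; span 9 h 10 min; less 45 min break → 8 h 25 min

8 h 25 min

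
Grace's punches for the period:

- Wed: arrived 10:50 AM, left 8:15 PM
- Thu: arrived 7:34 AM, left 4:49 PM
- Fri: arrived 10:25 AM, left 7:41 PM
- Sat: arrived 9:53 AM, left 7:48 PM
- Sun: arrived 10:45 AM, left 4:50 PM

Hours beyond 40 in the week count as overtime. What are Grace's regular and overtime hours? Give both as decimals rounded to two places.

Wed: 10:50 AM–8:15 PM = 9 h 25 min
Thu: 7:34 AM–4:49 PM = 9 h 15 min
Fri: 10:25 AM–7:41 PM = 9 h 16 min
Sat: 9:53 AM–7:48 PM = 9 h 55 min
Sun: 10:45 AM–4:50 PM = 6 h 5 min
Total worked: 43 h 56 min = 43.93 h.
Threshold 40 h → overtime 3 h 56 min, regular 40 h 0 min.

Regular 40.00 hours, overtime 3.93 hours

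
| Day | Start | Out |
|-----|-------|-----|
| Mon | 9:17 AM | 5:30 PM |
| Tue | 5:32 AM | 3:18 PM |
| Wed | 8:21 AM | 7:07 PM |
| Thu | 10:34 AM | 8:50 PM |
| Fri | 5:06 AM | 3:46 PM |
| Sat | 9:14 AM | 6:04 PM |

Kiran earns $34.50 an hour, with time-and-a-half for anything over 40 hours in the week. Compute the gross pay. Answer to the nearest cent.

$2338.24

Mon: 9:17 AM–5:30 PM = 8 h 13 min
Tue: 5:32 AM–3:18 PM = 9 h 46 min
Wed: 8:21 AM–7:07 PM = 10 h 46 min
Thu: 10:34 AM–8:50 PM = 10 h 16 min
Fri: 5:06 AM–3:46 PM = 10 h 40 min
Sat: 9:14 AM–6:04 PM = 8 h 50 min
Total worked: 58 h 31 min = 3511 min.
Regular 40 h 0 min = 2400 min at $34.50/h; overtime 18 h 31 min = 1111 min at $51.75/h.
Pay = (2400 × $34.50 + 1111 × $51.75) ÷ 60 = $2338.24.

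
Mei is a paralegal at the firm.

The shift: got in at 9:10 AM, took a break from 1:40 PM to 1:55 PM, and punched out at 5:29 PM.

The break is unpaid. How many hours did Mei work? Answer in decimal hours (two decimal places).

The shift: 9:10 AM–5:29 PM = 8 h 19 min; less 15 min break → 8 h 4 min

8.07 hours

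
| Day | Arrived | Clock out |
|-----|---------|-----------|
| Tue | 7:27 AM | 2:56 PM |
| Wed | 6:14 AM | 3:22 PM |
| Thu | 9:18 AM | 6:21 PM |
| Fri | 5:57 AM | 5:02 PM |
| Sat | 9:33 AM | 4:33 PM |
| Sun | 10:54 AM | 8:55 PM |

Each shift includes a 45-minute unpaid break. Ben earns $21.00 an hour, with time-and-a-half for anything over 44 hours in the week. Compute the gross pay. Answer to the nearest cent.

Tue: 7:27 AM–2:56 PM = 7 h 29 min; less 45 min break → 6 h 44 min
Wed: 6:14 AM–3:22 PM = 9 h 8 min; less 45 min break → 8 h 23 min
Thu: 9:18 AM–6:21 PM = 9 h 3 min; less 45 min break → 8 h 18 min
Fri: 5:57 AM–5:02 PM = 11 h 5 min; less 45 min break → 10 h 20 min
Sat: 9:33 AM–4:33 PM = 7 h 0 min; less 45 min break → 6 h 15 min
Sun: 10:54 AM–8:55 PM = 10 h 1 min; less 45 min break → 9 h 16 min
Total worked: 49 h 16 min = 2956 min.
Regular 44 h 0 min = 2640 min at $21.00/h; overtime 5 h 16 min = 316 min at $31.50/h.
Pay = (2640 × $21.00 + 316 × $31.50) ÷ 60 = $1089.90.

$1089.90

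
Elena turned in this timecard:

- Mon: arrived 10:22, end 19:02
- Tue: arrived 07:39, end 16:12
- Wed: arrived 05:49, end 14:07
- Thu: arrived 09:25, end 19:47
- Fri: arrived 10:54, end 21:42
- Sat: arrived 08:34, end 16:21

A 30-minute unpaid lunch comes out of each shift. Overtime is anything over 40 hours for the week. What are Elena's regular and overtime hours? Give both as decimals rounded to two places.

Regular 40.00 hours, overtime 11.47 hours

Mon: 10:22–19:02 = 8 h 40 min; less 30 min break → 8 h 10 min
Tue: 07:39–16:12 = 8 h 33 min; less 30 min break → 8 h 3 min
Wed: 05:49–14:07 = 8 h 18 min; less 30 min break → 7 h 48 min
Thu: 09:25–19:47 = 10 h 22 min; less 30 min break → 9 h 52 min
Fri: 10:54–21:42 = 10 h 48 min; less 30 min break → 10 h 18 min
Sat: 08:34–16:21 = 7 h 47 min; less 30 min break → 7 h 17 min
Total worked: 51 h 28 min = 51.47 h.
Threshold 40 h → overtime 11 h 28 min, regular 40 h 0 min.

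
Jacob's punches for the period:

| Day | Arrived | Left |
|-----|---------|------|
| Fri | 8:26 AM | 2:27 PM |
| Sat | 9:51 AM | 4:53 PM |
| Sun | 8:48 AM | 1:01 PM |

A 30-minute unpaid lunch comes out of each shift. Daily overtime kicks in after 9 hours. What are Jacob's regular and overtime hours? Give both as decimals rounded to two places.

Fri: 8:26 AM–2:27 PM = 6 h 1 min; less 30 min break → 5 h 31 min
Sat: 9:51 AM–4:53 PM = 7 h 2 min; less 30 min break → 6 h 32 min
Sun: 8:48 AM–1:01 PM = 4 h 13 min; less 30 min break → 3 h 43 min
Fri reg 5 h 31 min / OT 0 h 0 min; Sat reg 6 h 32 min / OT 0 h 0 min; Sun reg 3 h 43 min / OT 0 h 0 min.
Totals: regular 15 h 46 min, overtime 0 h 0 min.

Regular 15.77 hours, overtime 0.00 hours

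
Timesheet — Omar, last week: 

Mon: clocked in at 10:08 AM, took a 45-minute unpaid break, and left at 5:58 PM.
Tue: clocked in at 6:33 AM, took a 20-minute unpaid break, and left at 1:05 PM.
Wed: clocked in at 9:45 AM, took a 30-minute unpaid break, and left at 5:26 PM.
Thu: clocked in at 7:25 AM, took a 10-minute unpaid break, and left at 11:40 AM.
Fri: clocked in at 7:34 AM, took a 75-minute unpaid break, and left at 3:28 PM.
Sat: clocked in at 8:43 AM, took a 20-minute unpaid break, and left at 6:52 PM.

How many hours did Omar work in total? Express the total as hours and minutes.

Mon: 10:08 AM–5:58 PM = 7 h 50 min; less 45 min break → 7 h 5 min
Tue: 6:33 AM–1:05 PM = 6 h 32 min; less 20 min break → 6 h 12 min
Wed: 9:45 AM–5:26 PM = 7 h 41 min; less 30 min break → 7 h 11 min
Thu: 7:25 AM–11:40 AM = 4 h 15 min; less 10 min break → 4 h 5 min
Fri: 7:34 AM–3:28 PM = 7 h 54 min; less 75 min break → 6 h 39 min
Sat: 8:43 AM–6:52 PM = 10 h 9 min; less 20 min break → 9 h 49 min
Total: 7 h 5 min + 6 h 12 min + 7 h 11 min + 4 h 5 min + 6 h 39 min + 9 h 49 min = 41 h 1 min.

41 h 1 min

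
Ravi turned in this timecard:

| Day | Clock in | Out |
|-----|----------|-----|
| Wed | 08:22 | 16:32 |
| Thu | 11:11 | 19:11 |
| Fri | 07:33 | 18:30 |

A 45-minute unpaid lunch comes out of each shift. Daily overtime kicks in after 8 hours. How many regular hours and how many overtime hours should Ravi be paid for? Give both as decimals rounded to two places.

Regular 22.67 hours, overtime 2.20 hours

Wed: 08:22–16:32 = 8 h 10 min; less 45 min break → 7 h 25 min
Thu: 11:11–19:11 = 8 h 0 min; less 45 min break → 7 h 15 min
Fri: 07:33–18:30 = 10 h 57 min; less 45 min break → 10 h 12 min
Wed reg 7 h 25 min / OT 0 h 0 min; Thu reg 7 h 15 min / OT 0 h 0 min; Fri reg 8 h 0 min / OT 2 h 12 min.
Totals: regular 22 h 40 min, overtime 2 h 12 min.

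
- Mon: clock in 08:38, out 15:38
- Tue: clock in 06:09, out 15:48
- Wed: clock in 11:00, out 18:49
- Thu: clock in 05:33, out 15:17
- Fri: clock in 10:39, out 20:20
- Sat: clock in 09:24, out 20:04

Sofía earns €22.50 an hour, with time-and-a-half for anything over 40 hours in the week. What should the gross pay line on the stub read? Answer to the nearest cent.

€1391.06

Mon: 08:38–15:38 = 7 h 0 min
Tue: 06:09–15:48 = 9 h 39 min
Wed: 11:00–18:49 = 7 h 49 min
Thu: 05:33–15:17 = 9 h 44 min
Fri: 10:39–20:20 = 9 h 41 min
Sat: 09:24–20:04 = 10 h 40 min
Total worked: 54 h 33 min = 3273 min.
Regular 40 h 0 min = 2400 min at €22.50/h; overtime 14 h 33 min = 873 min at €33.75/h.
Pay = (2400 × €22.50 + 873 × €33.75) ÷ 60 = €1391.06.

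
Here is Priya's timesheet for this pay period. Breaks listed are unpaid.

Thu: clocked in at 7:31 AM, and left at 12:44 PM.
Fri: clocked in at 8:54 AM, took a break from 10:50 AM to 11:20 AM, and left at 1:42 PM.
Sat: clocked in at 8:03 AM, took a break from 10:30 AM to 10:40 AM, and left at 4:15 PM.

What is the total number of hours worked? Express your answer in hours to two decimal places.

17.55 hours

Thu: 7:31 AM–12:44 PM = 5 h 13 min
Fri: 8:54 AM–1:42 PM = 4 h 48 min; less 30 min break → 4 h 18 min
Sat: 8:03 AM–4:15 PM = 8 h 12 min; less 10 min break → 8 h 2 min
Total: 5 h 13 min + 4 h 18 min + 8 h 2 min = 17 h 33 min.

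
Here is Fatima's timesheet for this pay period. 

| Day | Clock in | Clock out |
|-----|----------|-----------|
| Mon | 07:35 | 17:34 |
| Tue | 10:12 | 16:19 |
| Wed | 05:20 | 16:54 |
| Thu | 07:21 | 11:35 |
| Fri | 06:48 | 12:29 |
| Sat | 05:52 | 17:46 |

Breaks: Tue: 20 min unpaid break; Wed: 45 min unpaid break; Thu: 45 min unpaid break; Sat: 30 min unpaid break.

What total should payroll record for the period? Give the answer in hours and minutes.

47 h 9 min

Mon: 07:35–17:34 = 9 h 59 min
Tue: 10:12–16:19 = 6 h 7 min; less 20 min break → 5 h 47 min
Wed: 05:20–16:54 = 11 h 34 min; less 45 min break → 10 h 49 min
Thu: 07:21–11:35 = 4 h 14 min; less 45 min break → 3 h 29 min
Fri: 06:48–12:29 = 5 h 41 min
Sat: 05:52–17:46 = 11 h 54 min; less 30 min break → 11 h 24 min
Total: 9 h 59 min + 5 h 47 min + 10 h 49 min + 3 h 29 min + 5 h 41 min + 11 h 24 min = 47 h 9 min.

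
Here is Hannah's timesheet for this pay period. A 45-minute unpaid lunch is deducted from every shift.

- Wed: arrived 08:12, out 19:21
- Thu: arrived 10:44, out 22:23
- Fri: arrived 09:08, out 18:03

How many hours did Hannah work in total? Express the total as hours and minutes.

Wed: 08:12–19:21 = 11 h 9 min; less 45 min break → 10 h 24 min
Thu: 10:44–22:23 = 11 h 39 min; less 45 min break → 10 h 54 min
Fri: 09:08–18:03 = 8 h 55 min; less 45 min break → 8 h 10 min
Total: 10 h 24 min + 10 h 54 min + 8 h 10 min = 29 h 28 min.

29 h 28 min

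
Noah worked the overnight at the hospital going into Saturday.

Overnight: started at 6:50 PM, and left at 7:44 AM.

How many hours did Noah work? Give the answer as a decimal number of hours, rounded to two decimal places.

Overnight: 6:50 PM → midnight = 5 h 10 min; midnight → 7:44 AM = 7 h 44 min; span 12 h 54 min

12.90 hours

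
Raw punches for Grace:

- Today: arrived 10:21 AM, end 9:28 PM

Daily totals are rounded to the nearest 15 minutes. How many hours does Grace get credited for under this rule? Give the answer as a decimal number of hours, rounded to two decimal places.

Today: 10:21 AM–9:28 PM = 11 h 7 min → rounds to 11 h 0 min

11.00 hours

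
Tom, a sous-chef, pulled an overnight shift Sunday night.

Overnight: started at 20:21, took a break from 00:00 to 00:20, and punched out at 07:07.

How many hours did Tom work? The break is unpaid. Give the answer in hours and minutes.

10 h 26 min

Overnight: 20:21 → midnight = 3 h 39 min; midnight → 07:07 = 7 h 7 min; span 10 h 46 min; less 20 min break → 10 h 26 min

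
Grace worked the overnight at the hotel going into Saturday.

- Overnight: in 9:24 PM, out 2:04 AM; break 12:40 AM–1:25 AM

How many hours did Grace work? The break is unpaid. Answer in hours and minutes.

Overnight: 9:24 PM → midnight = 2 h 36 min; midnight → 2:04 AM = 2 h 4 min; span 4 h 40 min; less 45 min break → 3 h 55 min

3 h 55 min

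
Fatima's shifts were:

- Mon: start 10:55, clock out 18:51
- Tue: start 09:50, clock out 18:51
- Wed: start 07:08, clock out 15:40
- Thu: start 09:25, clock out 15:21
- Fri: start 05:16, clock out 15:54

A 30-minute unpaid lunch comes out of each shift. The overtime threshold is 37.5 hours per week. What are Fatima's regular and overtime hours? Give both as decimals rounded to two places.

Mon: 10:55–18:51 = 7 h 56 min; less 30 min break → 7 h 26 min
Tue: 09:50–18:51 = 9 h 1 min; less 30 min break → 8 h 31 min
Wed: 07:08–15:40 = 8 h 32 min; less 30 min break → 8 h 2 min
Thu: 09:25–15:21 = 5 h 56 min; less 30 min break → 5 h 26 min
Fri: 05:16–15:54 = 10 h 38 min; less 30 min break → 10 h 8 min
Total worked: 39 h 33 min = 39.55 h.
Threshold 37.5 h → overtime 2 h 3 min, regular 37 h 30 min.

Regular 37.50 hours, overtime 2.05 hours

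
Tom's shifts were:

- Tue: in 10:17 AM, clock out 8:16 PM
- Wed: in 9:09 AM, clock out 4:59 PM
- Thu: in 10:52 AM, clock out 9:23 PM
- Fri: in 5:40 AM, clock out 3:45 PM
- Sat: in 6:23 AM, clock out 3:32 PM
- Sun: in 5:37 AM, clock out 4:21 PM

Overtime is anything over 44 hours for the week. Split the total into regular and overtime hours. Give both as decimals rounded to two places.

Tue: 10:17 AM–8:16 PM = 9 h 59 min
Wed: 9:09 AM–4:59 PM = 7 h 50 min
Thu: 10:52 AM–9:23 PM = 10 h 31 min
Fri: 5:40 AM–3:45 PM = 10 h 5 min
Sat: 6:23 AM–3:32 PM = 9 h 9 min
Sun: 5:37 AM–4:21 PM = 10 h 44 min
Total worked: 58 h 18 min = 58.30 h.
Threshold 44 h → overtime 14 h 18 min, regular 44 h 0 min.

Regular 44.00 hours, overtime 14.30 hours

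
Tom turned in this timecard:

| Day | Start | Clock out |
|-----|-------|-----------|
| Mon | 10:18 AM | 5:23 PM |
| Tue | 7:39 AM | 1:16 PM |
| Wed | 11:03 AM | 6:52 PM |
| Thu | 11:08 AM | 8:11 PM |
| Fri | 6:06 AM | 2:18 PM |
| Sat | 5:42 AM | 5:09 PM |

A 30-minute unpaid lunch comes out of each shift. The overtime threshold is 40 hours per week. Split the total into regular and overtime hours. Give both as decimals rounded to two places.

Mon: 10:18 AM–5:23 PM = 7 h 5 min; less 30 min break → 6 h 35 min
Tue: 7:39 AM–1:16 PM = 5 h 37 min; less 30 min break → 5 h 7 min
Wed: 11:03 AM–6:52 PM = 7 h 49 min; less 30 min break → 7 h 19 min
Thu: 11:08 AM–8:11 PM = 9 h 3 min; less 30 min break → 8 h 33 min
Fri: 6:06 AM–2:18 PM = 8 h 12 min; less 30 min break → 7 h 42 min
Sat: 5:42 AM–5:09 PM = 11 h 27 min; less 30 min break → 10 h 57 min
Total worked: 46 h 13 min = 46.22 h.
Threshold 40 h → overtime 6 h 13 min, regular 40 h 0 min.

Regular 40.00 hours, overtime 6.22 hours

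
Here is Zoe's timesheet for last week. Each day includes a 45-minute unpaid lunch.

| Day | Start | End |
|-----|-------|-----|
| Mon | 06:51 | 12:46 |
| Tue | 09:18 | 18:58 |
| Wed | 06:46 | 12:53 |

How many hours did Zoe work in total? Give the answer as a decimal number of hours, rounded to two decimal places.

19.45 hours

Mon: 06:51–12:46 = 5 h 55 min; less 45 min break → 5 h 10 min
Tue: 09:18–18:58 = 9 h 40 min; less 45 min break → 8 h 55 min
Wed: 06:46–12:53 = 6 h 7 min; less 45 min break → 5 h 22 min
Total: 5 h 10 min + 8 h 55 min + 5 h 22 min = 19 h 27 min.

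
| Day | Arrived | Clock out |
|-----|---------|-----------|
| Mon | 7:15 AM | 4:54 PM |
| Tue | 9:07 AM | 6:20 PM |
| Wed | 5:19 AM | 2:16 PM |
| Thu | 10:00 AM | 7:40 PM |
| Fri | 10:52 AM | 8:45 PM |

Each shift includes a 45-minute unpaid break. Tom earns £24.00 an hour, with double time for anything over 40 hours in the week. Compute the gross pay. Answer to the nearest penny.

£1133.60

Mon: 7:15 AM–4:54 PM = 9 h 39 min; less 45 min break → 8 h 54 min
Tue: 9:07 AM–6:20 PM = 9 h 13 min; less 45 min break → 8 h 28 min
Wed: 5:19 AM–2:16 PM = 8 h 57 min; less 45 min break → 8 h 12 min
Thu: 10:00 AM–7:40 PM = 9 h 40 min; less 45 min break → 8 h 55 min
Fri: 10:52 AM–8:45 PM = 9 h 53 min; less 45 min break → 9 h 8 min
Total worked: 43 h 37 min = 2617 min.
Regular 40 h 0 min = 2400 min at £24.00/h; overtime 3 h 37 min = 217 min at £48.00/h.
Pay = (2400 × £24.00 + 217 × £48.00) ÷ 60 = £1133.60.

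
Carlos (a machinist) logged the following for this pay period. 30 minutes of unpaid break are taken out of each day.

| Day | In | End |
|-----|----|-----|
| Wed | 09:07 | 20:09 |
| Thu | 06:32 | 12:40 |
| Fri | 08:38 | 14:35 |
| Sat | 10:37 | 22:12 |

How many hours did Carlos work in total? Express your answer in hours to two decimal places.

Wed: 09:07–20:09 = 11 h 2 min; less 30 min break → 10 h 32 min
Thu: 06:32–12:40 = 6 h 8 min; less 30 min break → 5 h 38 min
Fri: 08:38–14:35 = 5 h 57 min; less 30 min break → 5 h 27 min
Sat: 10:37–22:12 = 11 h 35 min; less 30 min break → 11 h 5 min
Total: 10 h 32 min + 5 h 38 min + 5 h 27 min + 11 h 5 min = 32 h 42 min.

32.70 hours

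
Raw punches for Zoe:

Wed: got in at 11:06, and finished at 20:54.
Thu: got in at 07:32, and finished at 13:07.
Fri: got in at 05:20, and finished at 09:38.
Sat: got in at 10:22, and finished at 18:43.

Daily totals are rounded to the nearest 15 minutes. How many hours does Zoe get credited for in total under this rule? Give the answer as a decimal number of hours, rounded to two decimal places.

27.75 hours

Wed: 11:06–20:54 = 9 h 48 min → rounds to 9 h 45 min
Thu: 07:32–13:07 = 5 h 35 min → rounds to 5 h 30 min
Fri: 05:20–09:38 = 4 h 18 min → rounds to 4 h 15 min
Sat: 10:22–18:43 = 8 h 21 min → rounds to 8 h 15 min
Total credited: 27 h 45 min.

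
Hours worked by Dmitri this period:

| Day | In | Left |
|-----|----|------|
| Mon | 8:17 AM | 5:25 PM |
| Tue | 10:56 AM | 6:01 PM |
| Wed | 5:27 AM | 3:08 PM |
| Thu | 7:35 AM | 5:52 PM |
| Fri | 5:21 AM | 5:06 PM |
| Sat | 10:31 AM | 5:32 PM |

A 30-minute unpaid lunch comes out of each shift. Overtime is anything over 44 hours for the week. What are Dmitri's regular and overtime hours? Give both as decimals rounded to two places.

Regular 44.00 hours, overtime 7.95 hours

Mon: 8:17 AM–5:25 PM = 9 h 8 min; less 30 min break → 8 h 38 min
Tue: 10:56 AM–6:01 PM = 7 h 5 min; less 30 min break → 6 h 35 min
Wed: 5:27 AM–3:08 PM = 9 h 41 min; less 30 min break → 9 h 11 min
Thu: 7:35 AM–5:52 PM = 10 h 17 min; less 30 min break → 9 h 47 min
Fri: 5:21 AM–5:06 PM = 11 h 45 min; less 30 min break → 11 h 15 min
Sat: 10:31 AM–5:32 PM = 7 h 1 min; less 30 min break → 6 h 31 min
Total worked: 51 h 57 min = 51.95 h.
Threshold 44 h → overtime 7 h 57 min, regular 44 h 0 min.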